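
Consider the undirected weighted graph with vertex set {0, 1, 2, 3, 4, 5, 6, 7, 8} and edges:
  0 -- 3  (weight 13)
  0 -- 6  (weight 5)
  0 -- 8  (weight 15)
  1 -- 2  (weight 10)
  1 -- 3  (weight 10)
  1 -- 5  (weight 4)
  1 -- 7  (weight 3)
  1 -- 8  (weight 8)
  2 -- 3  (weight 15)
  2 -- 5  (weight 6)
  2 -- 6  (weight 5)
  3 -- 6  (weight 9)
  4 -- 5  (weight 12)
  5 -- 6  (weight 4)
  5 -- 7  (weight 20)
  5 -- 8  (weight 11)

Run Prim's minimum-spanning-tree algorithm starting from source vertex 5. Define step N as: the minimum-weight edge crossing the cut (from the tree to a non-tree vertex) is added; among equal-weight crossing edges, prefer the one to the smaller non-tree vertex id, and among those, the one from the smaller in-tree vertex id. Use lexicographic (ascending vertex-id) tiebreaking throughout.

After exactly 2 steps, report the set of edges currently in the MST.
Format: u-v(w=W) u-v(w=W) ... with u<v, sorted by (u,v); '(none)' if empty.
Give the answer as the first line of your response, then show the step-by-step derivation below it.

1-5(w=4) 1-7(w=3)

step 1: add edge 1-5 (w=4); MST = {1-5(w=4)}
step 2: add edge 1-7 (w=3); MST = {1-5(w=4) 1-7(w=3)}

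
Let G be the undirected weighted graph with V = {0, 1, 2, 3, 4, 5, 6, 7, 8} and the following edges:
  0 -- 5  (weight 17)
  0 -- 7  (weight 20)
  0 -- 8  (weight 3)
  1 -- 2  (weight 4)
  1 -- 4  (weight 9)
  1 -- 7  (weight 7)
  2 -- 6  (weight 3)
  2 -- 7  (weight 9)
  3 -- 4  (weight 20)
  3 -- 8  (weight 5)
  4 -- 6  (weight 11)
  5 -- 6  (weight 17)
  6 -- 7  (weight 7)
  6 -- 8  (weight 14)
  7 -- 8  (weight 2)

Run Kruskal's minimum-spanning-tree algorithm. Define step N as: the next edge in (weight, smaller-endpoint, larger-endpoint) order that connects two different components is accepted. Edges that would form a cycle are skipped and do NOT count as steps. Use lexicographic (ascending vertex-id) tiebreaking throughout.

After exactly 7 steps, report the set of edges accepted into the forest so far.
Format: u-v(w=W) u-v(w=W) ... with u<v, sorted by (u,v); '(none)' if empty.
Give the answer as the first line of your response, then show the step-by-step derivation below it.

0-8(w=3) 1-2(w=4) 1-4(w=9) 1-7(w=7) 2-6(w=3) 3-8(w=5) 7-8(w=2)

step 1: add edge 7-8 (w=2); MST = {7-8(w=2)}
step 2: add edge 0-8 (w=3); MST = {0-8(w=3) 7-8(w=2)}
step 3: add edge 2-6 (w=3); MST = {0-8(w=3) 2-6(w=3) 7-8(w=2)}
step 4: add edge 1-2 (w=4); MST = {0-8(w=3) 1-2(w=4) 2-6(w=3) 7-8(w=2)}
step 5: add edge 3-8 (w=5); MST = {0-8(w=3) 1-2(w=4) 2-6(w=3) 3-8(w=5) 7-8(w=2)}
step 6: add edge 1-7 (w=7); MST = {0-8(w=3) 1-2(w=4) 1-7(w=7) 2-6(w=3) 3-8(w=5) 7-8(w=2)}
step 7: add edge 1-4 (w=9); MST = {0-8(w=3) 1-2(w=4) 1-4(w=9) 1-7(w=7) 2-6(w=3) 3-8(w=5) 7-8(w=2)}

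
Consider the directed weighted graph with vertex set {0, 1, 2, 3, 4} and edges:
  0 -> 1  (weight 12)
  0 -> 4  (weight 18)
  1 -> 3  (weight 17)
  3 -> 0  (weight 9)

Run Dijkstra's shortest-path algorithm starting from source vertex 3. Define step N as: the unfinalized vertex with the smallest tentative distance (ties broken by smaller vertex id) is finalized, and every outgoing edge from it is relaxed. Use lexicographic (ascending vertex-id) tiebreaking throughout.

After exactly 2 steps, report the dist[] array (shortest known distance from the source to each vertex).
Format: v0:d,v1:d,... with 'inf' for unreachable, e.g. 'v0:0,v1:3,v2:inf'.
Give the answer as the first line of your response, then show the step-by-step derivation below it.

v0:9,v1:21,v2:inf,v3:0,v4:27

step 1: dist = v0:9,v1:inf,v2:inf,v3:0,v4:inf
step 2: dist = v0:9,v1:21,v2:inf,v3:0,v4:27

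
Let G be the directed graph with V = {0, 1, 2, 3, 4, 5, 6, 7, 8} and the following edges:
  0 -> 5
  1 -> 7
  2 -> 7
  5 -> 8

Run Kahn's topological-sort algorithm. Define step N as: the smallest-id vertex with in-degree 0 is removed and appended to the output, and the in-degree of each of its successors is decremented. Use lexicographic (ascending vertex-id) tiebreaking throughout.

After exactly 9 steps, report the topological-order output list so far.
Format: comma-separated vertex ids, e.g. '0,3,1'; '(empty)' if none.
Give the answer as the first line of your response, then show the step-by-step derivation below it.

0,1,2,3,4,5,6,7,8

step 1: output 0; order=[0]; indeg=(0,0,0,0,0,0,0,2,1)
step 2: output 1; order=[0,1]; indeg=(0,0,0,0,0,0,0,1,1)
step 3: output 2; order=[0,1,2]; indeg=(0,0,0,0,0,0,0,0,1)
step 4: output 3; order=[0,1,2,3]; indeg=(0,0,0,0,0,0,0,0,1)
step 5: output 4; order=[0,1,2,3,4]; indeg=(0,0,0,0,0,0,0,0,1)
step 6: output 5; order=[0,1,2,3,4,5]; indeg=(0,0,0,0,0,0,0,0,0)
step 7: output 6; order=[0,1,2,3,4,5,6]; indeg=(0,0,0,0,0,0,0,0,0)
step 8: output 7; order=[0,1,2,3,4,5,6,7]; indeg=(0,0,0,0,0,0,0,0,0)
step 9: output 8; order=[0,1,2,3,4,5,6,7,8]; indeg=(0,0,0,0,0,0,0,0,0)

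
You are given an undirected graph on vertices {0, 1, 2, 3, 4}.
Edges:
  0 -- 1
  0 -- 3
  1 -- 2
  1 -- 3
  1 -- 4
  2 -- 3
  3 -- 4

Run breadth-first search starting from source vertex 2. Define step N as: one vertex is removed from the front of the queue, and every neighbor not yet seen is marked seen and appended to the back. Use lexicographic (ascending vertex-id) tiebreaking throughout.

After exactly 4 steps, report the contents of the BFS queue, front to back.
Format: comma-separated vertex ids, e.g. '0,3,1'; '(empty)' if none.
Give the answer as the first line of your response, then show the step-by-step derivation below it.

4

step 1: dequeue 2; queue=[1,3]; order=2
step 2: dequeue 1; queue=[3,0,4]; order=2,1
step 3: dequeue 3; queue=[0,4]; order=2,1,3
step 4: dequeue 0; queue=[4]; order=2,1,3,0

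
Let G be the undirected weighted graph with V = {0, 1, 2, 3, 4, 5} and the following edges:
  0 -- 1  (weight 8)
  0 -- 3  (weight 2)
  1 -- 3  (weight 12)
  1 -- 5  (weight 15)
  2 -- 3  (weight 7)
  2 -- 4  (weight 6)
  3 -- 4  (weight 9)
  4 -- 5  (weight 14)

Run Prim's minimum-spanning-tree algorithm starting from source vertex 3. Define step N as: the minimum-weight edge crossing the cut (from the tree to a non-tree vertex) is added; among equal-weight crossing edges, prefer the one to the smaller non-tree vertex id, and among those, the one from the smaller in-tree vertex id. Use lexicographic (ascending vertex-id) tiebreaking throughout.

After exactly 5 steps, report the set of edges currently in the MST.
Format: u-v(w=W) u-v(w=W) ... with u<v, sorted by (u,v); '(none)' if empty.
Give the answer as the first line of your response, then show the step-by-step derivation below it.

0-1(w=8) 0-3(w=2) 2-3(w=7) 2-4(w=6) 4-5(w=14)

step 1: add edge 0-3 (w=2); MST = {0-3(w=2)}
step 2: add edge 2-3 (w=7); MST = {0-3(w=2) 2-3(w=7)}
step 3: add edge 2-4 (w=6); MST = {0-3(w=2) 2-3(w=7) 2-4(w=6)}
step 4: add edge 0-1 (w=8); MST = {0-1(w=8) 0-3(w=2) 2-3(w=7) 2-4(w=6)}
step 5: add edge 4-5 (w=14); MST = {0-1(w=8) 0-3(w=2) 2-3(w=7) 2-4(w=6) 4-5(w=14)}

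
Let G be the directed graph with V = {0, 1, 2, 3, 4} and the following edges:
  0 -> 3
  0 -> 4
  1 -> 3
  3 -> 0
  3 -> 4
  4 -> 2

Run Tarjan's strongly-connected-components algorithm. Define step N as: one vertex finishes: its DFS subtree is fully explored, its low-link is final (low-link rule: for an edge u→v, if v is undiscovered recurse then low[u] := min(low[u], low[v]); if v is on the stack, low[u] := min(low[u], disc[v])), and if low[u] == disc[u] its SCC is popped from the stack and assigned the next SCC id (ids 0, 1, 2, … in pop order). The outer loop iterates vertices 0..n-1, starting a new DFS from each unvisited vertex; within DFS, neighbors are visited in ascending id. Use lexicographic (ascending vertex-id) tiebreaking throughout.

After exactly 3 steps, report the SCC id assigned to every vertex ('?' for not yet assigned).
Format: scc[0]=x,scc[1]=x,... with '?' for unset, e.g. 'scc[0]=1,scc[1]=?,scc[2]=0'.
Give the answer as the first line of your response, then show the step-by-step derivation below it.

scc[0]=?,scc[1]=?,scc[2]=0,scc[3]=?,scc[4]=1

step 1: low=(low[0]=0,low[1]=?,low[2]=3,low[3]=0,low[4]=2); scc=(scc[0]=?,scc[1]=?,scc[2]=0,scc[3]=?,scc[4]=?)
step 2: low=(low[0]=0,low[1]=?,low[2]=3,low[3]=0,low[4]=2); scc=(scc[0]=?,scc[1]=?,scc[2]=0,scc[3]=?,scc[4]=1)
step 3: low=(low[0]=0,low[1]=?,low[2]=3,low[3]=0,low[4]=2); scc=(scc[0]=?,scc[1]=?,scc[2]=0,scc[3]=?,scc[4]=1)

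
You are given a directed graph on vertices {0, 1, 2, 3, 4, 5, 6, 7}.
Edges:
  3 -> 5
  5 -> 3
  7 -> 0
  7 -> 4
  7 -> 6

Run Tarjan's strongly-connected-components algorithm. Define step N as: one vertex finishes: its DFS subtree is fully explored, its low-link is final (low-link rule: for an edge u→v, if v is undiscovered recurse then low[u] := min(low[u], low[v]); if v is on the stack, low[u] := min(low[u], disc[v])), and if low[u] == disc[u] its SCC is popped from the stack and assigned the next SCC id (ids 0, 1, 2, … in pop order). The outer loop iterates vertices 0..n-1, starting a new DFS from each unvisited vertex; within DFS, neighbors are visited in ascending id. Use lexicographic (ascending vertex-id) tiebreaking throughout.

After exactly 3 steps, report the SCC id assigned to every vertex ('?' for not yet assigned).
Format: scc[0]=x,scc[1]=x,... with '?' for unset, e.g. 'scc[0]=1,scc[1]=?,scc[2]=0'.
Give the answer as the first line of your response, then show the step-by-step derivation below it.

scc[0]=0,scc[1]=1,scc[2]=2,scc[3]=?,scc[4]=?,scc[5]=?,scc[6]=?,scc[7]=?

step 1: low=(low[0]=0,low[1]=?,low[2]=?,low[3]=?,low[4]=?,low[5]=?,low[6]=?,low[7]=?); scc=(scc[0]=0,scc[1]=?,scc[2]=?,scc[3]=?,scc[4]=?,scc[5]=?,scc[6]=?,scc[7]=?)
step 2: low=(low[0]=0,low[1]=1,low[2]=?,low[3]=?,low[4]=?,low[5]=?,low[6]=?,low[7]=?); scc=(scc[0]=0,scc[1]=1,scc[2]=?,scc[3]=?,scc[4]=?,scc[5]=?,scc[6]=?,scc[7]=?)
step 3: low=(low[0]=0,low[1]=1,low[2]=2,low[3]=?,low[4]=?,low[5]=?,low[6]=?,low[7]=?); scc=(scc[0]=0,scc[1]=1,scc[2]=2,scc[3]=?,scc[4]=?,scc[5]=?,scc[6]=?,scc[7]=?)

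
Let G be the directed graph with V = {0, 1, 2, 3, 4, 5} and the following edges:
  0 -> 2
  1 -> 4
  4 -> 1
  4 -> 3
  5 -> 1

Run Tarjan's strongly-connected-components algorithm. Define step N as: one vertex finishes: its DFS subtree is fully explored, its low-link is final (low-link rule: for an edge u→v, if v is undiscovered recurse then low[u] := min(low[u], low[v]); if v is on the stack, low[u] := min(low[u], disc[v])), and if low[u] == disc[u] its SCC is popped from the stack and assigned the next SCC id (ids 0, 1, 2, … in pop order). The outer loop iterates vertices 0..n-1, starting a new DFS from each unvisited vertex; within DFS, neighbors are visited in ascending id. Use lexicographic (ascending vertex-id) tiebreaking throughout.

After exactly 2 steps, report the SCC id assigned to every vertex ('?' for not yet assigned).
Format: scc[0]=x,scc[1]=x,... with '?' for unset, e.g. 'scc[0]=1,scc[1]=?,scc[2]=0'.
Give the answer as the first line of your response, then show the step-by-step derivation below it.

scc[0]=1,scc[1]=?,scc[2]=0,scc[3]=?,scc[4]=?,scc[5]=?

step 1: low=(low[0]=0,low[1]=?,low[2]=1,low[3]=?,low[4]=?,low[5]=?); scc=(scc[0]=?,scc[1]=?,scc[2]=0,scc[3]=?,scc[4]=?,scc[5]=?)
step 2: low=(low[0]=0,low[1]=?,low[2]=1,low[3]=?,low[4]=?,low[5]=?); scc=(scc[0]=1,scc[1]=?,scc[2]=0,scc[3]=?,scc[4]=?,scc[5]=?)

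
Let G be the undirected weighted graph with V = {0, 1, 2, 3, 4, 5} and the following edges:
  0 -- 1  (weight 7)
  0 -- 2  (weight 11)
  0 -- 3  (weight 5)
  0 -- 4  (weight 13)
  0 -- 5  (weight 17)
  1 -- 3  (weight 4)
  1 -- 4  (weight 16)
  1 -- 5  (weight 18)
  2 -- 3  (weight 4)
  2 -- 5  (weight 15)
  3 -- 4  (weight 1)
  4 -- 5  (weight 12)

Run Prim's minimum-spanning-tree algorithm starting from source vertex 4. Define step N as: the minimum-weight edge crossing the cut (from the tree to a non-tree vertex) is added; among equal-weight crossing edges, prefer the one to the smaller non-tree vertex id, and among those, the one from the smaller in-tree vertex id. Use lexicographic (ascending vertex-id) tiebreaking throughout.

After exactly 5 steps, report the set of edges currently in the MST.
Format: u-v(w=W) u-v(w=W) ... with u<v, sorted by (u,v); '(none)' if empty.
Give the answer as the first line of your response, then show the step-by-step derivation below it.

0-3(w=5) 1-3(w=4) 2-3(w=4) 3-4(w=1) 4-5(w=12)

step 1: add edge 3-4 (w=1); MST = {3-4(w=1)}
step 2: add edge 1-3 (w=4); MST = {1-3(w=4) 3-4(w=1)}
step 3: add edge 2-3 (w=4); MST = {1-3(w=4) 2-3(w=4) 3-4(w=1)}
step 4: add edge 0-3 (w=5); MST = {0-3(w=5) 1-3(w=4) 2-3(w=4) 3-4(w=1)}
step 5: add edge 4-5 (w=12); MST = {0-3(w=5) 1-3(w=4) 2-3(w=4) 3-4(w=1) 4-5(w=12)}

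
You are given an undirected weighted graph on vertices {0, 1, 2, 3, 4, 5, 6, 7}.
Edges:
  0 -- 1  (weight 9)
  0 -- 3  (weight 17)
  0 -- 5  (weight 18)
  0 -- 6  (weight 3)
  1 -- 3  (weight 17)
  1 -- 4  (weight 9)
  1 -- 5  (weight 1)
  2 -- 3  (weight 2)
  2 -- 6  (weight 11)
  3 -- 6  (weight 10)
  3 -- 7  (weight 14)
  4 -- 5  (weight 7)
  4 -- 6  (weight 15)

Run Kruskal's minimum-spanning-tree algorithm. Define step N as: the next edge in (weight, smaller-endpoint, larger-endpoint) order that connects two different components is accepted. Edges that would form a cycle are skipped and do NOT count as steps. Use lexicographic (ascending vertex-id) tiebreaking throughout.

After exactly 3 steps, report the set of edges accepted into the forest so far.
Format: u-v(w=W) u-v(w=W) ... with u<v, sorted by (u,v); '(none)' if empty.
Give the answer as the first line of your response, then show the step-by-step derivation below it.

0-6(w=3) 1-5(w=1) 2-3(w=2)

step 1: add edge 1-5 (w=1); MST = {1-5(w=1)}
step 2: add edge 2-3 (w=2); MST = {1-5(w=1) 2-3(w=2)}
step 3: add edge 0-6 (w=3); MST = {0-6(w=3) 1-5(w=1) 2-3(w=2)}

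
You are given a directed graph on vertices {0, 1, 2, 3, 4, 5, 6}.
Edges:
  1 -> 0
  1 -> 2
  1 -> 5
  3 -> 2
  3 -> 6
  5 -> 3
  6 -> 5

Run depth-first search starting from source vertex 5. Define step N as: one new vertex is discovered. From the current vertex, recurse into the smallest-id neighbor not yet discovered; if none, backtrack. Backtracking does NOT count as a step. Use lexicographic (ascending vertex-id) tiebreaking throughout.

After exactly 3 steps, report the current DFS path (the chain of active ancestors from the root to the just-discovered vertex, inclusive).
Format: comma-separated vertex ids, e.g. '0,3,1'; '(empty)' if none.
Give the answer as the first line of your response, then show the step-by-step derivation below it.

5,3,2

step 1: discover 5; path=5; order=5
step 2: discover 3; path=5>3; order=5,3
step 3: discover 2; path=5>3>2; order=5,3,2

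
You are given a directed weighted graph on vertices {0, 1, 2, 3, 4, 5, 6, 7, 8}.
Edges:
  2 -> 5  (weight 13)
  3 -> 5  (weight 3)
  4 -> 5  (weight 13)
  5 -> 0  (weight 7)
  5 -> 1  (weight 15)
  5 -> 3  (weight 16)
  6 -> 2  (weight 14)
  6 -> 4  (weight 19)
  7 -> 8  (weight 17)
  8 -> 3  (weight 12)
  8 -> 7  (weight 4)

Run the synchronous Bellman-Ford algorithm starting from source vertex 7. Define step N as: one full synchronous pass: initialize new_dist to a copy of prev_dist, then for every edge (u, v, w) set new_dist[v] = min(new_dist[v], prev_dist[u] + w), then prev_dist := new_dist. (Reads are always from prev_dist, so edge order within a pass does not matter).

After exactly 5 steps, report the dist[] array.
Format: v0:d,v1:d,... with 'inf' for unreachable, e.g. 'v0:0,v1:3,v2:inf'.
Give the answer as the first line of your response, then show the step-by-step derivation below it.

v0:39,v1:47,v2:inf,v3:29,v4:inf,v5:32,v6:inf,v7:0,v8:17

step 1: dist = v0:inf,v1:inf,v2:inf,v3:inf,v4:inf,v5:inf,v6:inf,v7:0,v8:17
step 2: dist = v0:inf,v1:inf,v2:inf,v3:29,v4:inf,v5:inf,v6:inf,v7:0,v8:17
step 3: dist = v0:inf,v1:inf,v2:inf,v3:29,v4:inf,v5:32,v6:inf,v7:0,v8:17
step 4: dist = v0:39,v1:47,v2:inf,v3:29,v4:inf,v5:32,v6:inf,v7:0,v8:17
step 5: dist = v0:39,v1:47,v2:inf,v3:29,v4:inf,v5:32,v6:inf,v7:0,v8:17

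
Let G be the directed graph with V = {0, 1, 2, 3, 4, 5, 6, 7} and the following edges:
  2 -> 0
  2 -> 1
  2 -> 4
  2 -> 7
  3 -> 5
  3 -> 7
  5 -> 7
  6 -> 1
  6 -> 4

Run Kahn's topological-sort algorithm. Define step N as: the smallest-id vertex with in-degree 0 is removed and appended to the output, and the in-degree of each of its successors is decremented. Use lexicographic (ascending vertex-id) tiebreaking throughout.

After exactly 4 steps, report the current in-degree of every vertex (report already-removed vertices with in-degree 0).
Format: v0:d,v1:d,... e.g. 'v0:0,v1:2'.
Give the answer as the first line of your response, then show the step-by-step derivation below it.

v0:0,v1:1,v2:0,v3:0,v4:1,v5:0,v6:0,v7:0

step 1: output 2; order=[2]; indeg=(0,1,0,0,1,1,0,2)
step 2: output 0; order=[2,0]; indeg=(0,1,0,0,1,1,0,2)
step 3: output 3; order=[2,0,3]; indeg=(0,1,0,0,1,0,0,1)
step 4: output 5; order=[2,0,3,5]; indeg=(0,1,0,0,1,0,0,0)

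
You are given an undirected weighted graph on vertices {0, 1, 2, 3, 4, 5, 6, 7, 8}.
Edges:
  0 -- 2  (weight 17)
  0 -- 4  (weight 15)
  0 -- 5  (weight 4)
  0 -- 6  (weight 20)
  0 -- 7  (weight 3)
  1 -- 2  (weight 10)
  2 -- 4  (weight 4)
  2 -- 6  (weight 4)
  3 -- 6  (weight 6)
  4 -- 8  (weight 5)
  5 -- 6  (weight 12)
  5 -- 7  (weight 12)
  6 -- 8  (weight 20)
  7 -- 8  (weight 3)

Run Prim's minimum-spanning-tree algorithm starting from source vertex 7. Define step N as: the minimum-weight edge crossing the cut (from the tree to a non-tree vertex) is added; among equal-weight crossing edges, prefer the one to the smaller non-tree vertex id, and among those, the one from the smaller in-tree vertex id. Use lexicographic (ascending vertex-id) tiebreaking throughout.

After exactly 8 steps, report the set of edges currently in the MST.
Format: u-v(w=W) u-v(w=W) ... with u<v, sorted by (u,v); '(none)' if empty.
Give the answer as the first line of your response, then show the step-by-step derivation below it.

0-5(w=4) 0-7(w=3) 1-2(w=10) 2-4(w=4) 2-6(w=4) 3-6(w=6) 4-8(w=5) 7-8(w=3)

step 1: add edge 0-7 (w=3); MST = {0-7(w=3)}
step 2: add edge 7-8 (w=3); MST = {0-7(w=3) 7-8(w=3)}
step 3: add edge 0-5 (w=4); MST = {0-5(w=4) 0-7(w=3) 7-8(w=3)}
step 4: add edge 4-8 (w=5); MST = {0-5(w=4) 0-7(w=3) 4-8(w=5) 7-8(w=3)}
step 5: add edge 2-4 (w=4); MST = {0-5(w=4) 0-7(w=3) 2-4(w=4) 4-8(w=5) 7-8(w=3)}
step 6: add edge 2-6 (w=4); MST = {0-5(w=4) 0-7(w=3) 2-4(w=4) 2-6(w=4) 4-8(w=5) 7-8(w=3)}
step 7: add edge 3-6 (w=6); MST = {0-5(w=4) 0-7(w=3) 2-4(w=4) 2-6(w=4) 3-6(w=6) 4-8(w=5) 7-8(w=3)}
step 8: add edge 1-2 (w=10); MST = {0-5(w=4) 0-7(w=3) 1-2(w=10) 2-4(w=4) 2-6(w=4) 3-6(w=6) 4-8(w=5) 7-8(w=3)}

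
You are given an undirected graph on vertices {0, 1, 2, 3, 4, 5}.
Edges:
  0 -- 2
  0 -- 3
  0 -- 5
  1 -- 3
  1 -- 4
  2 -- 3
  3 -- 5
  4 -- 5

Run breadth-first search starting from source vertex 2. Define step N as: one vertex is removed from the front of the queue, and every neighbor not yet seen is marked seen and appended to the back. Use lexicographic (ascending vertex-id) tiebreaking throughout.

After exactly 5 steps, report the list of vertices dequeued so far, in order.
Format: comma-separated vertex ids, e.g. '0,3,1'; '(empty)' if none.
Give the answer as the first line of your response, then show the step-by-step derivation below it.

2,0,3,5,1

step 1: dequeue 2; queue=[0,3]; order=2
step 2: dequeue 0; queue=[3,5]; order=2,0
step 3: dequeue 3; queue=[5,1]; order=2,0,3
step 4: dequeue 5; queue=[1,4]; order=2,0,3,5
step 5: dequeue 1; queue=[4]; order=2,0,3,5,1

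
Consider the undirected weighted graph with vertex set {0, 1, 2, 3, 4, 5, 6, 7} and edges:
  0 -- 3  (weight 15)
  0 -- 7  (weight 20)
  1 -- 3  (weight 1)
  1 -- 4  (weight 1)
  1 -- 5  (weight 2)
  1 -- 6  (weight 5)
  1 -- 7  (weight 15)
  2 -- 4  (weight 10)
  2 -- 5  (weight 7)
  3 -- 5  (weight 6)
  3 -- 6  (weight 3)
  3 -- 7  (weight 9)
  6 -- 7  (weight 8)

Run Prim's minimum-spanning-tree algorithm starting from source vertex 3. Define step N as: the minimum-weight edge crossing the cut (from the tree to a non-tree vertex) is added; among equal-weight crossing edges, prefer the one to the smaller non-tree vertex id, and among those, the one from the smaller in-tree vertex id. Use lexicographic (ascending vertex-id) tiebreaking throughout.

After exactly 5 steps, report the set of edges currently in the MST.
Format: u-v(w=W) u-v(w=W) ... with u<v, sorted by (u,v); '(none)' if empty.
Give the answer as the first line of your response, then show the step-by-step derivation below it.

1-3(w=1) 1-4(w=1) 1-5(w=2) 2-5(w=7) 3-6(w=3)

step 1: add edge 1-3 (w=1); MST = {1-3(w=1)}
step 2: add edge 1-4 (w=1); MST = {1-3(w=1) 1-4(w=1)}
step 3: add edge 1-5 (w=2); MST = {1-3(w=1) 1-4(w=1) 1-5(w=2)}
step 4: add edge 3-6 (w=3); MST = {1-3(w=1) 1-4(w=1) 1-5(w=2) 3-6(w=3)}
step 5: add edge 2-5 (w=7); MST = {1-3(w=1) 1-4(w=1) 1-5(w=2) 2-5(w=7) 3-6(w=3)}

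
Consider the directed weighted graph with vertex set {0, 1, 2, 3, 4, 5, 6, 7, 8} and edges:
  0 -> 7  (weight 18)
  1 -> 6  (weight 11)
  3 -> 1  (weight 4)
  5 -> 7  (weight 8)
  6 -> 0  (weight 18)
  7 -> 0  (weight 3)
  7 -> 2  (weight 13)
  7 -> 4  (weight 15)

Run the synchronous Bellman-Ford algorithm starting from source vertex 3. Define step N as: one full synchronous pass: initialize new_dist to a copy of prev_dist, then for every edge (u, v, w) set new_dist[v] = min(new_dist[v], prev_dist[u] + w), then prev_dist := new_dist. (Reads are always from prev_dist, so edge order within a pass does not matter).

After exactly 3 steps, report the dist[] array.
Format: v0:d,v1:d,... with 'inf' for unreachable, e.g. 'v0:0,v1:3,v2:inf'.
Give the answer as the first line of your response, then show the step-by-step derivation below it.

v0:33,v1:4,v2:inf,v3:0,v4:inf,v5:inf,v6:15,v7:inf,v8:inf

step 1: dist = v0:inf,v1:4,v2:inf,v3:0,v4:inf,v5:inf,v6:inf,v7:inf,v8:inf
step 2: dist = v0:inf,v1:4,v2:inf,v3:0,v4:inf,v5:inf,v6:15,v7:inf,v8:inf
step 3: dist = v0:33,v1:4,v2:inf,v3:0,v4:inf,v5:inf,v6:15,v7:inf,v8:inf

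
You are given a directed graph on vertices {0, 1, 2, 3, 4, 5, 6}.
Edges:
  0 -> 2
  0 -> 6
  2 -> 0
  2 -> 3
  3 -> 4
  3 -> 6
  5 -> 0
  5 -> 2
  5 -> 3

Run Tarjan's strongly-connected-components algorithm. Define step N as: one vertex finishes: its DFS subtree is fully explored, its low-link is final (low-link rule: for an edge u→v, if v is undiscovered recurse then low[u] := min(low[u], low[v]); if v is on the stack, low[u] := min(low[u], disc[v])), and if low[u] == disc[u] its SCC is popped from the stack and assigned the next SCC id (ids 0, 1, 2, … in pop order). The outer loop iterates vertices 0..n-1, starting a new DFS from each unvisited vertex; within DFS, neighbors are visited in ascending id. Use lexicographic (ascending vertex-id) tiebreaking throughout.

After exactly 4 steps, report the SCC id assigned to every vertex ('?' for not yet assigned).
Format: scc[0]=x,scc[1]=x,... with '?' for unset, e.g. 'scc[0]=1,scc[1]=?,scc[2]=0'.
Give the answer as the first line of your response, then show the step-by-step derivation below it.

scc[0]=?,scc[1]=?,scc[2]=?,scc[3]=2,scc[4]=0,scc[5]=?,scc[6]=1

step 1: low=(low[0]=0,low[1]=?,low[2]=0,low[3]=2,low[4]=3,low[5]=?,low[6]=?); scc=(scc[0]=?,scc[1]=?,scc[2]=?,scc[3]=?,scc[4]=0,scc[5]=?,scc[6]=?)
step 2: low=(low[0]=0,low[1]=?,low[2]=0,low[3]=2,low[4]=3,low[5]=?,low[6]=4); scc=(scc[0]=?,scc[1]=?,scc[2]=?,scc[3]=?,scc[4]=0,scc[5]=?,scc[6]=1)
step 3: low=(low[0]=0,low[1]=?,low[2]=0,low[3]=2,low[4]=3,low[5]=?,low[6]=4); scc=(scc[0]=?,scc[1]=?,scc[2]=?,scc[3]=2,scc[4]=0,scc[5]=?,scc[6]=1)
step 4: low=(low[0]=0,low[1]=?,low[2]=0,low[3]=2,low[4]=3,low[5]=?,low[6]=4); scc=(scc[0]=?,scc[1]=?,scc[2]=?,scc[3]=2,scc[4]=0,scc[5]=?,scc[6]=1)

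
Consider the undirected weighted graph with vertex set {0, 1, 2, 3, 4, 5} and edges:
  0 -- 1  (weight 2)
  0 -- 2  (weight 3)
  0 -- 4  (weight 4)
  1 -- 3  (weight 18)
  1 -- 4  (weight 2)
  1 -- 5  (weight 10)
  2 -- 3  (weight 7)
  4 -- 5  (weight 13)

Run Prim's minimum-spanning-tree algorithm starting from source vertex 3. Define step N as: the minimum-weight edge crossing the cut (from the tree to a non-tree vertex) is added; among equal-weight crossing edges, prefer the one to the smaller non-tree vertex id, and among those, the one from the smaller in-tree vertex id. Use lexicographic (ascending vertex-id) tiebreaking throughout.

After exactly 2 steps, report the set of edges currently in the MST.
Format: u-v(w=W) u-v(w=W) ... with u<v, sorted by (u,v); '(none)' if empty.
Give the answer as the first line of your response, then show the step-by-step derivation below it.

0-2(w=3) 2-3(w=7)

step 1: add edge 2-3 (w=7); MST = {2-3(w=7)}
step 2: add edge 0-2 (w=3); MST = {0-2(w=3) 2-3(w=7)}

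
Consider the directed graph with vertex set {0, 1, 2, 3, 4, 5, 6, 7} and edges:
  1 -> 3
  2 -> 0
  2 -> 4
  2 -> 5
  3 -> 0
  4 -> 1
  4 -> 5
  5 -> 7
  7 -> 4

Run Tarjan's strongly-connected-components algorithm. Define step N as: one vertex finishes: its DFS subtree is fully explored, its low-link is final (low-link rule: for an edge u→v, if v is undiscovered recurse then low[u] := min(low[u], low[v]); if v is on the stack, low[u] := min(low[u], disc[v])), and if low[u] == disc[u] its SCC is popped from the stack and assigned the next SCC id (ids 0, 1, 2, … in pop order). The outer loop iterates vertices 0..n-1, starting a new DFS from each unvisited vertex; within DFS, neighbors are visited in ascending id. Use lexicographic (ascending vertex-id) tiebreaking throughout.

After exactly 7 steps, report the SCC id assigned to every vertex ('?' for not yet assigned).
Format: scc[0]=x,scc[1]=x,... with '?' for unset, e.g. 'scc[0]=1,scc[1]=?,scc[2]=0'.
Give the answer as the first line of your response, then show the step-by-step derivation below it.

scc[0]=0,scc[1]=2,scc[2]=4,scc[3]=1,scc[4]=3,scc[5]=3,scc[6]=?,scc[7]=3

step 1: low=(low[0]=0,low[1]=?,low[2]=?,low[3]=?,low[4]=?,low[5]=?,low[6]=?,low[7]=?); scc=(scc[0]=0,scc[1]=?,scc[2]=?,scc[3]=?,scc[4]=?,scc[5]=?,scc[6]=?,scc[7]=?)
step 2: low=(low[0]=0,low[1]=1,low[2]=?,low[3]=2,low[4]=?,low[5]=?,low[6]=?,low[7]=?); scc=(scc[0]=0,scc[1]=?,scc[2]=?,scc[3]=1,scc[4]=?,scc[5]=?,scc[6]=?,scc[7]=?)
step 3: low=(low[0]=0,low[1]=1,low[2]=?,low[3]=2,low[4]=?,low[5]=?,low[6]=?,low[7]=?); scc=(scc[0]=0,scc[1]=2,scc[2]=?,scc[3]=1,scc[4]=?,scc[5]=?,scc[6]=?,scc[7]=?)
step 4: low=(low[0]=0,low[1]=1,low[2]=3,low[3]=2,low[4]=4,low[5]=5,low[6]=?,low[7]=4); scc=(scc[0]=0,scc[1]=2,scc[2]=?,scc[3]=1,scc[4]=?,scc[5]=?,scc[6]=?,scc[7]=?)
step 5: low=(low[0]=0,low[1]=1,low[2]=3,low[3]=2,low[4]=4,low[5]=4,low[6]=?,low[7]=4); scc=(scc[0]=0,scc[1]=2,scc[2]=?,scc[3]=1,scc[4]=?,scc[5]=?,scc[6]=?,scc[7]=?)
step 6: low=(low[0]=0,low[1]=1,low[2]=3,low[3]=2,low[4]=4,low[5]=4,low[6]=?,low[7]=4); scc=(scc[0]=0,scc[1]=2,scc[2]=?,scc[3]=1,scc[4]=3,scc[5]=3,scc[6]=?,scc[7]=3)
step 7: low=(low[0]=0,low[1]=1,low[2]=3,low[3]=2,low[4]=4,low[5]=4,low[6]=?,low[7]=4); scc=(scc[0]=0,scc[1]=2,scc[2]=4,scc[3]=1,scc[4]=3,scc[5]=3,scc[6]=?,scc[7]=3)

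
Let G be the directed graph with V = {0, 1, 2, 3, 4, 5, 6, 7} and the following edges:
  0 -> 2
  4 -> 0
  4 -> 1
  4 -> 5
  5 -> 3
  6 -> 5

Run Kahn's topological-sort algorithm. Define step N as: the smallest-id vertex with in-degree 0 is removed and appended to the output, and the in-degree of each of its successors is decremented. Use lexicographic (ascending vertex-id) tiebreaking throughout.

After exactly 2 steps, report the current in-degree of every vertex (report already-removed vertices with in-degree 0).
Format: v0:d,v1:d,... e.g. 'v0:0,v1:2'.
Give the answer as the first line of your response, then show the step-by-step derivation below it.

v0:0,v1:0,v2:0,v3:1,v4:0,v5:1,v6:0,v7:0

step 1: output 4; order=[4]; indeg=(0,0,1,1,0,1,0,0)
step 2: output 0; order=[4,0]; indeg=(0,0,0,1,0,1,0,0)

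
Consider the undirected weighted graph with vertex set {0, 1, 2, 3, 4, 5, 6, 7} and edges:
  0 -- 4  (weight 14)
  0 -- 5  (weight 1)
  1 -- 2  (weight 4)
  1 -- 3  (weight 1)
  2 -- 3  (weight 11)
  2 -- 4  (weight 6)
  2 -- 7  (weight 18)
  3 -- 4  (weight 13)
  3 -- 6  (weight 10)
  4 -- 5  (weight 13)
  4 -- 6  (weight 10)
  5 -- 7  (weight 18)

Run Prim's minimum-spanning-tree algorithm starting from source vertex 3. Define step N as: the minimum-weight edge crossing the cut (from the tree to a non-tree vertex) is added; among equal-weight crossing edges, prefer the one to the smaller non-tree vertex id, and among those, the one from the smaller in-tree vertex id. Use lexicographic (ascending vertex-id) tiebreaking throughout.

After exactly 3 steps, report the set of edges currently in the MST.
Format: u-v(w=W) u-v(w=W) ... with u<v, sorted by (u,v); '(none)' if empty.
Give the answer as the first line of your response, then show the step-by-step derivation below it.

1-2(w=4) 1-3(w=1) 2-4(w=6)

step 1: add edge 1-3 (w=1); MST = {1-3(w=1)}
step 2: add edge 1-2 (w=4); MST = {1-2(w=4) 1-3(w=1)}
step 3: add edge 2-4 (w=6); MST = {1-2(w=4) 1-3(w=1) 2-4(w=6)}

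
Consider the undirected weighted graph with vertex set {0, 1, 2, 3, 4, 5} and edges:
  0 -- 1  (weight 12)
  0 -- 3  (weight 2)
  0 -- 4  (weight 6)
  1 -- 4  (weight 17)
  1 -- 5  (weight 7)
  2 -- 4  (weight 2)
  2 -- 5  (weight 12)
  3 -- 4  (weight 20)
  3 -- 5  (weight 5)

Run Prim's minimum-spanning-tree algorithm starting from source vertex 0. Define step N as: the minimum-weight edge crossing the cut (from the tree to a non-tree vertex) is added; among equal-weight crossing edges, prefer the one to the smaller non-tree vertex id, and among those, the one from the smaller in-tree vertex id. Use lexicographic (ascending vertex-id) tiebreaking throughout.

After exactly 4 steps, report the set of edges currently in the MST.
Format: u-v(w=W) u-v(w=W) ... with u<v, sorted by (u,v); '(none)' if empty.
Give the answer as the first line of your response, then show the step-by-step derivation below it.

0-3(w=2) 0-4(w=6) 2-4(w=2) 3-5(w=5)

step 1: add edge 0-3 (w=2); MST = {0-3(w=2)}
step 2: add edge 3-5 (w=5); MST = {0-3(w=2) 3-5(w=5)}
step 3: add edge 0-4 (w=6); MST = {0-3(w=2) 0-4(w=6) 3-5(w=5)}
step 4: add edge 2-4 (w=2); MST = {0-3(w=2) 0-4(w=6) 2-4(w=2) 3-5(w=5)}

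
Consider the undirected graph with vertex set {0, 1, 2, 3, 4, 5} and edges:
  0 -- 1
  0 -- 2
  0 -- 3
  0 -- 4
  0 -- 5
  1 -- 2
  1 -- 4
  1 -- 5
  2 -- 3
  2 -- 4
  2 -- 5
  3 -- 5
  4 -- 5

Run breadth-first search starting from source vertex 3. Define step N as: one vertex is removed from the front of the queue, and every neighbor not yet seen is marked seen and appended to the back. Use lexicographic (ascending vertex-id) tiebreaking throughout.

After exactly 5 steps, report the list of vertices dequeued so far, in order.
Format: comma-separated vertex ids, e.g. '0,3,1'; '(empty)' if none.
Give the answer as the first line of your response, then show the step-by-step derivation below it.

3,0,2,5,1

step 1: dequeue 3; queue=[0,2,5]; order=3
step 2: dequeue 0; queue=[2,5,1,4]; order=3,0
step 3: dequeue 2; queue=[5,1,4]; order=3,0,2
step 4: dequeue 5; queue=[1,4]; order=3,0,2,5
step 5: dequeue 1; queue=[4]; order=3,0,2,5,1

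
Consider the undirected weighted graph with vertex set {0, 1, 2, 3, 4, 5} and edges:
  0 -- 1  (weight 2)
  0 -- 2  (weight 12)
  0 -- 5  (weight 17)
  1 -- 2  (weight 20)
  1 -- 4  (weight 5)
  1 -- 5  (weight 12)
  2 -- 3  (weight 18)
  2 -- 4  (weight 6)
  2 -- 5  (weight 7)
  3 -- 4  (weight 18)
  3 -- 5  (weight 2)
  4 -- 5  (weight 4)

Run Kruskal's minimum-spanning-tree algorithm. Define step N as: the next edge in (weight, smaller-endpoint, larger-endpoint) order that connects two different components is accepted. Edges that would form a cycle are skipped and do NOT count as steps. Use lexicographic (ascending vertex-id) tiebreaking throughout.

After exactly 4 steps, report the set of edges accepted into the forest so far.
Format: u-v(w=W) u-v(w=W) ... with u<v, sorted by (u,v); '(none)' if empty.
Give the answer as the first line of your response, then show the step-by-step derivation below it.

0-1(w=2) 1-4(w=5) 3-5(w=2) 4-5(w=4)

step 1: add edge 0-1 (w=2); MST = {0-1(w=2)}
step 2: add edge 3-5 (w=2); MST = {0-1(w=2) 3-5(w=2)}
step 3: add edge 4-5 (w=4); MST = {0-1(w=2) 3-5(w=2) 4-5(w=4)}
step 4: add edge 1-4 (w=5); MST = {0-1(w=2) 1-4(w=5) 3-5(w=2) 4-5(w=4)}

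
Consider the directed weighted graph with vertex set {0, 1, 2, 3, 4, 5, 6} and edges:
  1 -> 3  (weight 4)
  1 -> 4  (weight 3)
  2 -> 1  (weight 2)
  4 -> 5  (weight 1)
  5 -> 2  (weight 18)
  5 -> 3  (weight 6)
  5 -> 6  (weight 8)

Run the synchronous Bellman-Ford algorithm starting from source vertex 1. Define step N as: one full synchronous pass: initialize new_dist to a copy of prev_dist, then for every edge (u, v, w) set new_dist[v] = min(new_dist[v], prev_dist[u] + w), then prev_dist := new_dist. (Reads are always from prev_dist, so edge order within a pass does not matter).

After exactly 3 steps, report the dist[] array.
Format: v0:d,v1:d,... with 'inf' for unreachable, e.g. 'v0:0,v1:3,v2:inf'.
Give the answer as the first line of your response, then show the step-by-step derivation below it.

v0:inf,v1:0,v2:22,v3:4,v4:3,v5:4,v6:12

step 1: dist = v0:inf,v1:0,v2:inf,v3:4,v4:3,v5:inf,v6:inf
step 2: dist = v0:inf,v1:0,v2:inf,v3:4,v4:3,v5:4,v6:inf
step 3: dist = v0:inf,v1:0,v2:22,v3:4,v4:3,v5:4,v6:12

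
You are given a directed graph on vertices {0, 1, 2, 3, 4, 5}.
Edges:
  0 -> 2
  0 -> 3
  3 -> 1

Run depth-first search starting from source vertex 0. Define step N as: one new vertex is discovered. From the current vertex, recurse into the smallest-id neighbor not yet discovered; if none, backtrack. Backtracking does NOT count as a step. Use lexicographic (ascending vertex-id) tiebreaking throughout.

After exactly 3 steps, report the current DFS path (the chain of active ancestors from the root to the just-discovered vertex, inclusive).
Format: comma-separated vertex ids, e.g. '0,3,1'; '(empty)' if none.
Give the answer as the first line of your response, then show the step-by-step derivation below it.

0,3

step 1: discover 0; path=0; order=0
step 2: discover 2; path=0>2; order=0,2
step 3: discover 3; path=0>3; order=0,2,3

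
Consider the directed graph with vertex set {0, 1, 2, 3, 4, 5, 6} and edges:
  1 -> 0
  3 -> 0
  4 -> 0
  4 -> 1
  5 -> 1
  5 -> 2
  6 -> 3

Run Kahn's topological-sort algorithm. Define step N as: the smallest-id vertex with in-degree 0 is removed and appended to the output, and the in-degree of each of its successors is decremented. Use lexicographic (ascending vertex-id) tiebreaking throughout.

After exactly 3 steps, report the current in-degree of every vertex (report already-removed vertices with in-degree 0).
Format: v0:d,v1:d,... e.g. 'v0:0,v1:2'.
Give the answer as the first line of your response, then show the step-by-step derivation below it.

v0:1,v1:0,v2:0,v3:1,v4:0,v5:0,v6:0

step 1: output 4; order=[4]; indeg=(2,1,1,1,0,0,0)
step 2: output 5; order=[4,5]; indeg=(2,0,0,1,0,0,0)
step 3: output 1; order=[4,5,1]; indeg=(1,0,0,1,0,0,0)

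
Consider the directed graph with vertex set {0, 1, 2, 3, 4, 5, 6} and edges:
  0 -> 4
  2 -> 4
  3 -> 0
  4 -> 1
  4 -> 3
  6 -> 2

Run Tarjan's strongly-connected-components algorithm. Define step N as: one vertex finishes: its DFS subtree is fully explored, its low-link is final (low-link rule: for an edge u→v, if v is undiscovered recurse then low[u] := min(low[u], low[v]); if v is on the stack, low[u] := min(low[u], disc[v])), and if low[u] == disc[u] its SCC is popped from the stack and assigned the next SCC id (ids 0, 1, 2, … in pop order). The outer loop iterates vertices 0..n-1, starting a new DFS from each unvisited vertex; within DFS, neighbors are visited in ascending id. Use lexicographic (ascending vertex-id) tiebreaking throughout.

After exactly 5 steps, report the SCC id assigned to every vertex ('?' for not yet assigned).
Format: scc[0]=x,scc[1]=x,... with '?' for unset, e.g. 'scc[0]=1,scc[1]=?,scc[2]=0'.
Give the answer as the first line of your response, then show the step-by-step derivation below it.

scc[0]=1,scc[1]=0,scc[2]=2,scc[3]=1,scc[4]=1,scc[5]=?,scc[6]=?

step 1: low=(low[0]=0,low[1]=2,low[2]=?,low[3]=?,low[4]=1,low[5]=?,low[6]=?); scc=(scc[0]=?,scc[1]=0,scc[2]=?,scc[3]=?,scc[4]=?,scc[5]=?,scc[6]=?)
step 2: low=(low[0]=0,low[1]=2,low[2]=?,low[3]=0,low[4]=1,low[5]=?,low[6]=?); scc=(scc[0]=?,scc[1]=0,scc[2]=?,scc[3]=?,scc[4]=?,scc[5]=?,scc[6]=?)
step 3: low=(low[0]=0,low[1]=2,low[2]=?,low[3]=0,low[4]=0,low[5]=?,low[6]=?); scc=(scc[0]=?,scc[1]=0,scc[2]=?,scc[3]=?,scc[4]=?,scc[5]=?,scc[6]=?)
step 4: low=(low[0]=0,low[1]=2,low[2]=?,low[3]=0,low[4]=0,low[5]=?,low[6]=?); scc=(scc[0]=1,scc[1]=0,scc[2]=?,scc[3]=1,scc[4]=1,scc[5]=?,scc[6]=?)
step 5: low=(low[0]=0,low[1]=2,low[2]=4,low[3]=0,low[4]=0,low[5]=?,low[6]=?); scc=(scc[0]=1,scc[1]=0,scc[2]=2,scc[3]=1,scc[4]=1,scc[5]=?,scc[6]=?)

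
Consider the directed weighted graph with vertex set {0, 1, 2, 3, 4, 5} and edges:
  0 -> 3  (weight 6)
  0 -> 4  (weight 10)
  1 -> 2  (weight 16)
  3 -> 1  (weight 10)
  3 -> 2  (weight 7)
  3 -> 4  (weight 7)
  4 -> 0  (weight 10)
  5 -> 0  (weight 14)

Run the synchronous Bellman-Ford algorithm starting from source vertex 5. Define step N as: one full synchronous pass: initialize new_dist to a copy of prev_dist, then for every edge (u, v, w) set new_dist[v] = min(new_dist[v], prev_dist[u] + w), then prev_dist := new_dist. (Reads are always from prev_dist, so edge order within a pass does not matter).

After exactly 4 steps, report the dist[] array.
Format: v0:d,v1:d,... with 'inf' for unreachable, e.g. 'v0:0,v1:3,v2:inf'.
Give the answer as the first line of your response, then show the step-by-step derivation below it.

v0:14,v1:30,v2:27,v3:20,v4:24,v5:0

step 1: dist = v0:14,v1:inf,v2:inf,v3:inf,v4:inf,v5:0
step 2: dist = v0:14,v1:inf,v2:inf,v3:20,v4:24,v5:0
step 3: dist = v0:14,v1:30,v2:27,v3:20,v4:24,v5:0
step 4: dist = v0:14,v1:30,v2:27,v3:20,v4:24,v5:0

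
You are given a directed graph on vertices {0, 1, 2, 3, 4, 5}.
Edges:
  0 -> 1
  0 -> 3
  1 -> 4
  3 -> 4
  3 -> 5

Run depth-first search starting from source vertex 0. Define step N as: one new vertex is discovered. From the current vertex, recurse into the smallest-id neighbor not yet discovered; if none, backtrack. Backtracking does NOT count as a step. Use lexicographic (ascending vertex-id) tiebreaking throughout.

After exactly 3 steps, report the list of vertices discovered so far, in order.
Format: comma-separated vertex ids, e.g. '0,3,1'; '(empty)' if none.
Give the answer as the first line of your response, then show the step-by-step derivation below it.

0,1,4

step 1: discover 0; path=0; order=0
step 2: discover 1; path=0>1; order=0,1
step 3: discover 4; path=0>1>4; order=0,1,4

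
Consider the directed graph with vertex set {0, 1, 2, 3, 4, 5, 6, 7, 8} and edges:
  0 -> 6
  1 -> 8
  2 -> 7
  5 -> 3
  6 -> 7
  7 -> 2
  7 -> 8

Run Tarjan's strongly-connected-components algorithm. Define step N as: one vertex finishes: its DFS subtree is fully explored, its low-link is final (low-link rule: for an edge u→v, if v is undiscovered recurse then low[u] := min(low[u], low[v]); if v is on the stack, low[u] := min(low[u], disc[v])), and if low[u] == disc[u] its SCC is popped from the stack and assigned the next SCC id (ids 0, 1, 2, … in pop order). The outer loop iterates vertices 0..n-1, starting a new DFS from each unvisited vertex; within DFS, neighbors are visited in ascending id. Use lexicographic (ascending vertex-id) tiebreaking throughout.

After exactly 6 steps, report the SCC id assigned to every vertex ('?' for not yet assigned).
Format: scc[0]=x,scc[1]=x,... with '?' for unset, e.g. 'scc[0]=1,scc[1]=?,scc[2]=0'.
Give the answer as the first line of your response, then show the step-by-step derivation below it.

scc[0]=3,scc[1]=4,scc[2]=1,scc[3]=?,scc[4]=?,scc[5]=?,scc[6]=2,scc[7]=1,scc[8]=0

step 1: low=(low[0]=0,low[1]=?,low[2]=2,low[3]=?,low[4]=?,low[5]=?,low[6]=1,low[7]=2,low[8]=?); scc=(scc[0]=?,scc[1]=?,scc[2]=?,scc[3]=?,scc[4]=?,scc[5]=?,scc[6]=?,scc[7]=?,scc[8]=?)
step 2: low=(low[0]=0,low[1]=?,low[2]=2,low[3]=?,low[4]=?,low[5]=?,low[6]=1,low[7]=2,low[8]=4); scc=(scc[0]=?,scc[1]=?,scc[2]=?,scc[3]=?,scc[4]=?,scc[5]=?,scc[6]=?,scc[7]=?,scc[8]=0)
step 3: low=(low[0]=0,low[1]=?,low[2]=2,low[3]=?,low[4]=?,low[5]=?,low[6]=1,low[7]=2,low[8]=4); scc=(scc[0]=?,scc[1]=?,scc[2]=1,scc[3]=?,scc[4]=?,scc[5]=?,scc[6]=?,scc[7]=1,scc[8]=0)
step 4: low=(low[0]=0,low[1]=?,low[2]=2,low[3]=?,low[4]=?,low[5]=?,low[6]=1,low[7]=2,low[8]=4); scc=(scc[0]=?,scc[1]=?,scc[2]=1,scc[3]=?,scc[4]=?,scc[5]=?,scc[6]=2,scc[7]=1,scc[8]=0)
step 5: low=(low[0]=0,low[1]=?,low[2]=2,low[3]=?,low[4]=?,low[5]=?,low[6]=1,low[7]=2,low[8]=4); scc=(scc[0]=3,scc[1]=?,scc[2]=1,scc[3]=?,scc[4]=?,scc[5]=?,scc[6]=2,scc[7]=1,scc[8]=0)
step 6: low=(low[0]=0,low[1]=5,low[2]=2,low[3]=?,low[4]=?,low[5]=?,low[6]=1,low[7]=2,low[8]=4); scc=(scc[0]=3,scc[1]=4,scc[2]=1,scc[3]=?,scc[4]=?,scc[5]=?,scc[6]=2,scc[7]=1,scc[8]=0)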